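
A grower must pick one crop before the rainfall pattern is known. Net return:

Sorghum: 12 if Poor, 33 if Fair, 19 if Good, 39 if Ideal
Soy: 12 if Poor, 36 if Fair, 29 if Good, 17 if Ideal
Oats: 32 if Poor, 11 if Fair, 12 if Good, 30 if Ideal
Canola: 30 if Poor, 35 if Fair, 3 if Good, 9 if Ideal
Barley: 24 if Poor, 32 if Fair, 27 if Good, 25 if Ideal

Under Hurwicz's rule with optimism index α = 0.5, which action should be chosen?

Barley

Sorghum: 0.5·39 + 0.5·12 = 25.5
Soy: 0.5·36 + 0.5·12 = 24
Oats: 0.5·32 + 0.5·11 = 21.5
Canola: 0.5·35 + 0.5·3 = 19
Barley: 0.5·32 + 0.5·24 = 28
Highest Hurwicz score = 28 → Barley.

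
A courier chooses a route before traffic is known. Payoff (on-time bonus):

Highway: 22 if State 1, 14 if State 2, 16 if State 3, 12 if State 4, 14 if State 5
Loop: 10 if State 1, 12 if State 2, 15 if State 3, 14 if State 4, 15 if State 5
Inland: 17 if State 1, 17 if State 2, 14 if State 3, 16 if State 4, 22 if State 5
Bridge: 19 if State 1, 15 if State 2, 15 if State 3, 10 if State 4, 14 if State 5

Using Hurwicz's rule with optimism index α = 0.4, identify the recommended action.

Highway: 0.4·22 + 0.6·12 = 16
Loop: 0.4·15 + 0.6·10 = 12
Inland: 0.4·22 + 0.6·14 = 17.2
Bridge: 0.4·19 + 0.6·10 = 13.6
Highest Hurwicz score = 17.2 → Inland.

Inland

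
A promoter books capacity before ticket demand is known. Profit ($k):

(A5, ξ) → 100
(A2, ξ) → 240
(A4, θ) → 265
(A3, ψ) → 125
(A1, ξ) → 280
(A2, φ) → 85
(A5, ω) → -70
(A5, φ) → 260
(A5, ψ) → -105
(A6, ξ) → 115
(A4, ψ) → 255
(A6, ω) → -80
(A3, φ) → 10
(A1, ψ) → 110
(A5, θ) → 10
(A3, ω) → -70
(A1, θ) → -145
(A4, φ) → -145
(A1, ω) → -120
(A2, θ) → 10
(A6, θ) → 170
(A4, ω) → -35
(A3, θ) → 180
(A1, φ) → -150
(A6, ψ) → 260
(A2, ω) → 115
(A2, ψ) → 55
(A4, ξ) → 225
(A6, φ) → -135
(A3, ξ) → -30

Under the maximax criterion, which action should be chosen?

A1

Row maxima: A1=280, A2=240, A3=180, A4=265, A5=260, A6=260
Best best-case = 280 → A1.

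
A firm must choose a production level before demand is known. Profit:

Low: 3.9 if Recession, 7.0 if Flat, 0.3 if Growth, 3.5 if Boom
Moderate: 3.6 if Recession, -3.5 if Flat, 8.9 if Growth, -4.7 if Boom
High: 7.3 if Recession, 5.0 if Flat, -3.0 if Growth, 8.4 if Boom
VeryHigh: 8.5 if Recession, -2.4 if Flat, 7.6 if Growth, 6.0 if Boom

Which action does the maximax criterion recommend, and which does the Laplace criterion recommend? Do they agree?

Row maxima: Low=7.0, Moderate=8.9, High=8.4, VeryHigh=8.5
Best best-case = 8.9 → Moderate.
Row averages: Low=3.675, Moderate=1.075, High=4.425, VeryHigh=4.925
Highest average = 4.925 → VeryHigh.

maximax → Moderate; laplace → VeryHigh (disagree)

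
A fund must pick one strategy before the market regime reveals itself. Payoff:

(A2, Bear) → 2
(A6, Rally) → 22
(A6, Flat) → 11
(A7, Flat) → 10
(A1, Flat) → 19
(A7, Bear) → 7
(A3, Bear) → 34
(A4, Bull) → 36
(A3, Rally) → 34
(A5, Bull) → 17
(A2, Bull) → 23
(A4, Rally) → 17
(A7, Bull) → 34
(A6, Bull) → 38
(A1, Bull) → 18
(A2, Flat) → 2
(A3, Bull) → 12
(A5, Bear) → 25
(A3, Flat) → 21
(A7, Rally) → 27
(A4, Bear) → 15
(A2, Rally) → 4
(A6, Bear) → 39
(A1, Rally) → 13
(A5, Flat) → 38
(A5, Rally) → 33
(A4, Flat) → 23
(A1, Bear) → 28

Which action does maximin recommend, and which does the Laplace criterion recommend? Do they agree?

Row minima: A1=13, A2=2, A3=12, A4=15, A5=17, A6=11, A7=7
Best worst-case = 17 → A5.
Row averages: A1=19.5, A2=7.75, A3=25.25, A4=22.75, A5=28.25, A6=27.5, A7=19.5
Highest average = 28.25 → A5.

maximin → A5; laplace → A5 (agree)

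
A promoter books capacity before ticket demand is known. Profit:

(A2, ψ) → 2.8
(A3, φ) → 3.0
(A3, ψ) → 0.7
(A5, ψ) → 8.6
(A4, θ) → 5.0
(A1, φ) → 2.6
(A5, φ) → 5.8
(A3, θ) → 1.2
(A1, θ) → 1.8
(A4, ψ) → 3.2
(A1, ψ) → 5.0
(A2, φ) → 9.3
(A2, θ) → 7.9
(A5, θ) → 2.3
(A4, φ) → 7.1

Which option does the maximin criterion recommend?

Row minima: A1=1.8, A2=2.8, A3=0.7, A4=3.2, A5=2.3
Best worst-case = 3.2 → A4.

A4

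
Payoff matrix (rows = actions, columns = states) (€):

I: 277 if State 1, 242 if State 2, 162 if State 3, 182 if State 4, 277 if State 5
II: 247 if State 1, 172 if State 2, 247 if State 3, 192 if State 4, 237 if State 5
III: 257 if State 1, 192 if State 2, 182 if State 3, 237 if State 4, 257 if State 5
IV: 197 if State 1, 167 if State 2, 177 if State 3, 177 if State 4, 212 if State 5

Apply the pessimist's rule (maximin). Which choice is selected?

III

Row minima: I=162, II=172, III=182, IV=167
Best worst-case = 182 → III.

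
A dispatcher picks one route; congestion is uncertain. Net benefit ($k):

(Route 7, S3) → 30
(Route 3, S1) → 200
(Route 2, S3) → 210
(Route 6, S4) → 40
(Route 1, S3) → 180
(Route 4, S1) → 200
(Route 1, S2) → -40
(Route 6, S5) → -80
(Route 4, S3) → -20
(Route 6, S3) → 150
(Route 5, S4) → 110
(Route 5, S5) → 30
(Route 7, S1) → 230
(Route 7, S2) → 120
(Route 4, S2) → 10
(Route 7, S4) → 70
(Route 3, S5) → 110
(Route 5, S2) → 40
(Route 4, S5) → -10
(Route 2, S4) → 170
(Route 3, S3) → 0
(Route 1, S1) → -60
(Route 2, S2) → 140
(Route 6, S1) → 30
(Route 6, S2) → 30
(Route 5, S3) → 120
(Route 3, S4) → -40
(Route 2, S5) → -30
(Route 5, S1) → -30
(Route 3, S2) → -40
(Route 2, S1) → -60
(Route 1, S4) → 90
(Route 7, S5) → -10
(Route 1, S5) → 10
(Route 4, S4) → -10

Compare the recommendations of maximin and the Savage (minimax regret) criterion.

maximin → Route 7; minimax regret → Route 7 (agree)

Row minima: Route 1=-60, Route 2=-60, Route 3=-40, Route 4=-20, Route 5=-30, Route 6=-80, Route 7=-10
Best worst-case = -10 → Route 7.
Column bests: S1=230, S2=140, S3=210, S4=170, S5=110.
Route 1 regrets: 290, 180, 30, 80, 100 → max 290
Route 2 regrets: 290, 0, 0, 0, 140 → max 290
Route 3 regrets: 30, 180, 210, 210, 0 → max 210
Route 4 regrets: 30, 130, 230, 180, 120 → max 230
Route 5 regrets: 260, 100, 90, 60, 80 → max 260
Route 6 regrets: 200, 110, 60, 130, 190 → max 200
Route 7 regrets: 0, 20, 180, 100, 120 → max 180
Smallest max regret = 180 → Route 7.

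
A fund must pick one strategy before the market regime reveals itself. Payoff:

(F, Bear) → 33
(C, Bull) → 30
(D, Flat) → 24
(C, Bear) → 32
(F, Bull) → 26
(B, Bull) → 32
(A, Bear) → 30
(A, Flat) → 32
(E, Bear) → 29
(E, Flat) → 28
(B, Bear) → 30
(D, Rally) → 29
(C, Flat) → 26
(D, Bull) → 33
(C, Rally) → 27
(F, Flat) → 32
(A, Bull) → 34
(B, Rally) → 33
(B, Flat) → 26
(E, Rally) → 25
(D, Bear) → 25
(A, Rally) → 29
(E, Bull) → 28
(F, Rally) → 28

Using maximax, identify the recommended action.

Row maxima: A=34, B=33, C=32, D=33, E=29, F=33
Best best-case = 34 → A.

A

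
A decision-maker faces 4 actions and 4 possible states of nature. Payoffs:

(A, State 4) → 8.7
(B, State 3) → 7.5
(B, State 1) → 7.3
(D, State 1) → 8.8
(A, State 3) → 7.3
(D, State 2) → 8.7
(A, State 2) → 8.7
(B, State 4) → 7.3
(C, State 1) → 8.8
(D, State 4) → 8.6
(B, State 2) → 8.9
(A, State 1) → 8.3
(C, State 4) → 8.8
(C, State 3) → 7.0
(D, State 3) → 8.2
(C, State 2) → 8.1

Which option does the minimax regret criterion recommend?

D

Column bests: State 1=8.8, State 2=8.9, State 3=8.2, State 4=8.8.
A regrets: 0.5, 0.2, 0.9, 0.1 → max 0.9
B regrets: 1.5, 0.0, 0.7, 1.5 → max 1.5
C regrets: 0.0, 0.8, 1.2, 0.0 → max 1.2
D regrets: 0.0, 0.2, 0.0, 0.2 → max 0.2
Smallest max regret = 0.2 → D.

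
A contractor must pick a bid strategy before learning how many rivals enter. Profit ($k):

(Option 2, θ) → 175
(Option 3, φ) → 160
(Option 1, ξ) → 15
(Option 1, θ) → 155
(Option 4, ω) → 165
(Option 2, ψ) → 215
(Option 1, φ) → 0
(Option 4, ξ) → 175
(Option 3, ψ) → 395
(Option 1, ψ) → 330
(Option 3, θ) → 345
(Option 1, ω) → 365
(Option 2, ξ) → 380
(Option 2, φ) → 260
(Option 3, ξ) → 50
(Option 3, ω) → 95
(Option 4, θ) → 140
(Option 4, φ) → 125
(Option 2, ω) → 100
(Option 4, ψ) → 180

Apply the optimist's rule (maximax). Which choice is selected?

Option 3

Row maxima: Option 1=365, Option 2=380, Option 3=395, Option 4=180
Best best-case = 395 → Option 3.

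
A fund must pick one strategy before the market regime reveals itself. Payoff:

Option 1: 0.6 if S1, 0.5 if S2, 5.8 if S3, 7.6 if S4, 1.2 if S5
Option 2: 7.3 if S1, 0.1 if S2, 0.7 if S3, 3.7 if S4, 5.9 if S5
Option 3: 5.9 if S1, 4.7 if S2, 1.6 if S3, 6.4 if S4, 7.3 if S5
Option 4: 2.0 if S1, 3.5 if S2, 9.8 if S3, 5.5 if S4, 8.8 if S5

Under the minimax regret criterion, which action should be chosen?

Option 4

Column bests: S1=7.3, S2=4.7, S3=9.8, S4=7.6, S5=8.8.
Option 1 regrets: 6.7, 4.2, 4.0, 0.0, 7.6 → max 7.6
Option 2 regrets: 0.0, 4.6, 9.1, 3.9, 2.9 → max 9.1
Option 3 regrets: 1.4, 0.0, 8.2, 1.2, 1.5 → max 8.2
Option 4 regrets: 5.3, 1.2, 0.0, 2.1, 0.0 → max 5.3
Smallest max regret = 5.3 → Option 4.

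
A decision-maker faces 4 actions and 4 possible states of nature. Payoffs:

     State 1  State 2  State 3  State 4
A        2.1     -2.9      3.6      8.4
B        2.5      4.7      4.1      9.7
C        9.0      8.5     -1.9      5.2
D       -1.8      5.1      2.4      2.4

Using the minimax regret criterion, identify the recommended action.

Column bests: State 1=9.0, State 2=8.5, State 3=4.1, State 4=9.7.
A regrets: 6.9, 11.4, 0.5, 1.3 → max 11.4
B regrets: 6.5, 3.8, 0.0, 0.0 → max 6.5
C regrets: 0.0, 0.0, 6.0, 4.5 → max 6.0
D regrets: 10.8, 3.4, 1.7, 7.3 → max 10.8
Smallest max regret = 6.0 → C.

C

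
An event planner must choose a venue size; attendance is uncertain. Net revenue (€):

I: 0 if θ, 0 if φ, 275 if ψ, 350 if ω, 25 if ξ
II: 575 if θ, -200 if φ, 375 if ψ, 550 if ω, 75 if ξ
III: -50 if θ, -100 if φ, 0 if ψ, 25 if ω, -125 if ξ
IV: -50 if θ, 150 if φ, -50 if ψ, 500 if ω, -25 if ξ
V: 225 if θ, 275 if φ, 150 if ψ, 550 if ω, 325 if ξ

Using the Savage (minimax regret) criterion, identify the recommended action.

V

Column bests: θ=575, φ=275, ψ=375, ω=550, ξ=325.
I regrets: 575, 275, 100, 200, 300 → max 575
II regrets: 0, 475, 0, 0, 250 → max 475
III regrets: 625, 375, 375, 525, 450 → max 625
IV regrets: 625, 125, 425, 50, 350 → max 625
V regrets: 350, 0, 225, 0, 0 → max 350
Smallest max regret = 350 → V.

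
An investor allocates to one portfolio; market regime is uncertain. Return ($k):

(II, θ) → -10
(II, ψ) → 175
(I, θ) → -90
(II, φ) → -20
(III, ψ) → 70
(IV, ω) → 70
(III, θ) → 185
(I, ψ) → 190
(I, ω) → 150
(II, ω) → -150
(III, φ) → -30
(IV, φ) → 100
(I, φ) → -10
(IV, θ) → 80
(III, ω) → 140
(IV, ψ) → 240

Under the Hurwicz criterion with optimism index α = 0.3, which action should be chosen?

I: 0.3·190 + 0.7·(-90) = -6
II: 0.3·175 + 0.7·(-150) = -52.5
III: 0.3·185 + 0.7·(-30) = 34.5
IV: 0.3·240 + 0.7·70 = 121
Highest Hurwicz score = 121 → IV.

IV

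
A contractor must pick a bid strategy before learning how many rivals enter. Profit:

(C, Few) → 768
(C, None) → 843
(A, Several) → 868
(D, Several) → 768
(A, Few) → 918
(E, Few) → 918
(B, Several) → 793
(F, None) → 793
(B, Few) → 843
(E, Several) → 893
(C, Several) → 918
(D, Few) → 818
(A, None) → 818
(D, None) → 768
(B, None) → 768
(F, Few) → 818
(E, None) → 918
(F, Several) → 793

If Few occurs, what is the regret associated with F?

100

Best payoff under Few is 918.
Regret = 918 − 818 = 100.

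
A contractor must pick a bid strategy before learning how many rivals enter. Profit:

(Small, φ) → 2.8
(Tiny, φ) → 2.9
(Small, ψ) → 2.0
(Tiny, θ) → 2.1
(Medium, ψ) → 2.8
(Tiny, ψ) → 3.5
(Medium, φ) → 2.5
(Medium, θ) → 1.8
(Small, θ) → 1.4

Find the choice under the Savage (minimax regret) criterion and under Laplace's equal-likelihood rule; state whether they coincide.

Column bests: θ=2.1, φ=2.9, ψ=3.5.
Tiny regrets: 0.0, 0.0, 0.0 → max 0.0
Small regrets: 0.7, 0.1, 1.5 → max 1.5
Medium regrets: 0.3, 0.4, 0.7 → max 0.7
Smallest max regret = 0.0 → Tiny.
Row averages: Tiny=17/6, Small=31/15, Medium=71/30
Highest average = 17/6 → Tiny.

minimax regret → Tiny; laplace → Tiny (agree)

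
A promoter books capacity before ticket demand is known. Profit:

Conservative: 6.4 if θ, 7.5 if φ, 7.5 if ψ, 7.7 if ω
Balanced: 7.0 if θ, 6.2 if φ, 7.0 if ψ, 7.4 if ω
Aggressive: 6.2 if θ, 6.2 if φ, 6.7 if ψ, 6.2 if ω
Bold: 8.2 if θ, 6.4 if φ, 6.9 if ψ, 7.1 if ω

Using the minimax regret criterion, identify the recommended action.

Column bests: θ=8.2, φ=7.5, ψ=7.5, ω=7.7.
Conservative regrets: 1.8, 0.0, 0.0, 0.0 → max 1.8
Balanced regrets: 1.2, 1.3, 0.5, 0.3 → max 1.3
Aggressive regrets: 2.0, 1.3, 0.8, 1.5 → max 2.0
Bold regrets: 0.0, 1.1, 0.6, 0.6 → max 1.1
Smallest max regret = 1.1 → Bold.

Bold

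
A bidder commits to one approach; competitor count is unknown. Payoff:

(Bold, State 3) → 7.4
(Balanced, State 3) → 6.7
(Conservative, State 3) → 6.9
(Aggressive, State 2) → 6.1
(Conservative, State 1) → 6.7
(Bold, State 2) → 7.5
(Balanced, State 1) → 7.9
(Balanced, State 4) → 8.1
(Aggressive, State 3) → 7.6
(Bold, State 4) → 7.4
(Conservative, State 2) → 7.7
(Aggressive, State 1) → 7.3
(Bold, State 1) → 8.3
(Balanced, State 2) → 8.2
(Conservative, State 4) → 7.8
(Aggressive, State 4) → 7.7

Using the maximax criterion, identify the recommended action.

Bold

Row maxima: Conservative=7.8, Balanced=8.2, Aggressive=7.7, Bold=8.3
Best best-case = 8.3 → Bold.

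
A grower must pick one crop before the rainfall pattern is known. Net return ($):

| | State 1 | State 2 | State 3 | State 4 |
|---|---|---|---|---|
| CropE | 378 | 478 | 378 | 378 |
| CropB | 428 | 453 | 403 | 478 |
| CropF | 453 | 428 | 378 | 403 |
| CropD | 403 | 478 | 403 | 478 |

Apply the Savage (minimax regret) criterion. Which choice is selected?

CropB

Column bests: State 1=453, State 2=478, State 3=403, State 4=478.
CropE regrets: 75, 0, 25, 100 → max 100
CropB regrets: 25, 25, 0, 0 → max 25
CropF regrets: 0, 50, 25, 75 → max 75
CropD regrets: 50, 0, 0, 0 → max 50
Smallest max regret = 25 → CropB.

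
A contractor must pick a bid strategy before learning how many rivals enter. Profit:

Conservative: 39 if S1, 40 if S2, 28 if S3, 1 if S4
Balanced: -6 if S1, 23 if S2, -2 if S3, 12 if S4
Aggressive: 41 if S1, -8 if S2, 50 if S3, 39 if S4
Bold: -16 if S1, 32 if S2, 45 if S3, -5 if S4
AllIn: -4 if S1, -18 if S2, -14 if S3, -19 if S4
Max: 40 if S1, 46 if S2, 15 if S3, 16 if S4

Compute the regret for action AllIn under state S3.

Best payoff under S3 is 50.
Regret = 50 − (-14) = 64.

64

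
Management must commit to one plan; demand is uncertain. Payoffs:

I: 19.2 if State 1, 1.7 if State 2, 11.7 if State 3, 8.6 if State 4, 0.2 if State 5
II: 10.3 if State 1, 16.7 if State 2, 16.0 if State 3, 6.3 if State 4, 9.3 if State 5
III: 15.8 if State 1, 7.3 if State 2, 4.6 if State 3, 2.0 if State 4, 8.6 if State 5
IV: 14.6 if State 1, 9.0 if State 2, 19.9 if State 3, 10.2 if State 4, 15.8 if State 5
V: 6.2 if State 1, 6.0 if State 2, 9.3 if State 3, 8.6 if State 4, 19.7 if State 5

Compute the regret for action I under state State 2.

15.0

Best payoff under State 2 is 16.7.
Regret = 16.7 − 1.7 = 15.0.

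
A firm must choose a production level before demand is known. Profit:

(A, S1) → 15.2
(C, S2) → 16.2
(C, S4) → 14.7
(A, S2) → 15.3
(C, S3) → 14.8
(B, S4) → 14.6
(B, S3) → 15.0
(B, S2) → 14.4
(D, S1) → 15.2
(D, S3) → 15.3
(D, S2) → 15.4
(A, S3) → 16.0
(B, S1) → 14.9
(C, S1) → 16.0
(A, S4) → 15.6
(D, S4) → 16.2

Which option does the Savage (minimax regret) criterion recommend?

Column bests: S1=16.0, S2=16.2, S3=16.0, S4=16.2.
A regrets: 0.8, 0.9, 0.0, 0.6 → max 0.9
B regrets: 1.1, 1.8, 1.0, 1.6 → max 1.8
C regrets: 0.0, 0.0, 1.2, 1.5 → max 1.5
D regrets: 0.8, 0.8, 0.7, 0.0 → max 0.8
Smallest max regret = 0.8 → D.

D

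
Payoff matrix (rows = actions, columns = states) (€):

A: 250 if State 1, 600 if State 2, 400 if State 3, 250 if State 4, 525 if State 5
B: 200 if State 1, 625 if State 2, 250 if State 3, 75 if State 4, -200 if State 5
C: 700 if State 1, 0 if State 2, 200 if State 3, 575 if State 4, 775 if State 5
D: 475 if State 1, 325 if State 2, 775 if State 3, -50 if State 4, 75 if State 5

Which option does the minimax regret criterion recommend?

A

Column bests: State 1=700, State 2=625, State 3=775, State 4=575, State 5=775.
A regrets: 450, 25, 375, 325, 250 → max 450
B regrets: 500, 0, 525, 500, 975 → max 975
C regrets: 0, 625, 575, 0, 0 → max 625
D regrets: 225, 300, 0, 625, 700 → max 700
Smallest max regret = 450 → A.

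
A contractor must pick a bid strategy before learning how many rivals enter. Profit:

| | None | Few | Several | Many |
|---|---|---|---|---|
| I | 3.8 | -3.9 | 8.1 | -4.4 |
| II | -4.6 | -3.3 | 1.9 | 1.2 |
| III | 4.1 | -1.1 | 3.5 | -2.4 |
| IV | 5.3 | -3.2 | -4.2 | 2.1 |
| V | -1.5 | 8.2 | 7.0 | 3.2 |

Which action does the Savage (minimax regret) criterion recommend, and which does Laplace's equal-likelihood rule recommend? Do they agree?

Column bests: None=5.3, Few=8.2, Several=8.1, Many=3.2.
I regrets: 1.5, 12.1, 0.0, 7.6 → max 12.1
II regrets: 9.9, 11.5, 6.2, 2.0 → max 11.5
III regrets: 1.2, 9.3, 4.6, 5.6 → max 9.3
IV regrets: 0.0, 11.4, 12.3, 1.1 → max 12.3
V regrets: 6.8, 0.0, 1.1, 0.0 → max 6.8
Smallest max regret = 6.8 → V.
Row averages: I=0.9, II=-1.2, III=1.025, IV=0, V=4.225
Highest average = 4.225 → V.

minimax regret → V; laplace → V (agree)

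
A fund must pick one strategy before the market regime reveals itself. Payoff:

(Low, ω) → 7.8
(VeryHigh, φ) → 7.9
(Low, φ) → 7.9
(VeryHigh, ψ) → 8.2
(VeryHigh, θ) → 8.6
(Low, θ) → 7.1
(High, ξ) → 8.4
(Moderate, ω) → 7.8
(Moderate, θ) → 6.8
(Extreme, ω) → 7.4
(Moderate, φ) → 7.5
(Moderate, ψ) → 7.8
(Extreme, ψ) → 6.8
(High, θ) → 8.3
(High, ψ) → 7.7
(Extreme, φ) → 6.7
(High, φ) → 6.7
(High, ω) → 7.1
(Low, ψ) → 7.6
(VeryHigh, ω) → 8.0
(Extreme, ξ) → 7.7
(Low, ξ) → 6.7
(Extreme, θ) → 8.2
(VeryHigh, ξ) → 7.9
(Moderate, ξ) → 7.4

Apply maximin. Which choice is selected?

VeryHigh

Row minima: Low=6.7, Moderate=6.8, High=6.7, VeryHigh=7.9, Extreme=6.7
Best worst-case = 7.9 → VeryHigh.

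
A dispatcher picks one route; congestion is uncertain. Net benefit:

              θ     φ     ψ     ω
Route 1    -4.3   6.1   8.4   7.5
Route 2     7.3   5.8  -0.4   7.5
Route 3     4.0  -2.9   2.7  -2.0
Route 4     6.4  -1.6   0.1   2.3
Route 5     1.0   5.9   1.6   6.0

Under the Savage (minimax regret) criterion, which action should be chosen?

Column bests: θ=7.3, φ=6.1, ψ=8.4, ω=7.5.
Route 1 regrets: 11.6, 0.0, 0.0, 0.0 → max 11.6
Route 2 regrets: 0.0, 0.3, 8.8, 0.0 → max 8.8
Route 3 regrets: 3.3, 9.0, 5.7, 9.5 → max 9.5
Route 4 regrets: 0.9, 7.7, 8.3, 5.2 → max 8.3
Route 5 regrets: 6.3, 0.2, 6.8, 1.5 → max 6.8
Smallest max regret = 6.8 → Route 5.

Route 5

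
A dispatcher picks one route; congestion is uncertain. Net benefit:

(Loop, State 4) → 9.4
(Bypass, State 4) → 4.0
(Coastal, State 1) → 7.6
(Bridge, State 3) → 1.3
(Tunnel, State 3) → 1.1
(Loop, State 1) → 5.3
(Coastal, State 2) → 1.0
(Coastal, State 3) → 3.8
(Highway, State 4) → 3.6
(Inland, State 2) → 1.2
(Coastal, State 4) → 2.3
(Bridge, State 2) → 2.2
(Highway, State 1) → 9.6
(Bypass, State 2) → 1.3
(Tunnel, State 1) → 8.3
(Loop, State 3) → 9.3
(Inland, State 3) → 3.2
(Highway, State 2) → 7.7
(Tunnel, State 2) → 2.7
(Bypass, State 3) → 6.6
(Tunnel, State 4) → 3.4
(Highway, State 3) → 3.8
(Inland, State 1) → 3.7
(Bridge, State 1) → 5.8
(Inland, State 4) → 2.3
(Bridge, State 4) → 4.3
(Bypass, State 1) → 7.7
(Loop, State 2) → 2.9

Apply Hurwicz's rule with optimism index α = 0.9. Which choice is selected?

Loop: 0.9·9.4 + 0.1·2.9 = 8.75
Inland: 0.9·3.7 + 0.1·1.2 = 3.45
Bypass: 0.9·7.7 + 0.1·1.3 = 7.06
Coastal: 0.9·7.6 + 0.1·1.0 = 6.94
Tunnel: 0.9·8.3 + 0.1·1.1 = 7.58
Highway: 0.9·9.6 + 0.1·3.6 = 9
Bridge: 0.9·5.8 + 0.1·1.3 = 5.35
Highest Hurwicz score = 9 → Highway.

Highway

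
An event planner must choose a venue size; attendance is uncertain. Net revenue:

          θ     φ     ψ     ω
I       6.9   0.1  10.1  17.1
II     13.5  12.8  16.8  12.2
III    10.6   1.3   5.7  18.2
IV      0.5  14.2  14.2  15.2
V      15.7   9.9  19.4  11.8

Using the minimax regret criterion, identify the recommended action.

II

Column bests: θ=15.7, φ=14.2, ψ=19.4, ω=18.2.
I regrets: 8.8, 14.1, 9.3, 1.1 → max 14.1
II regrets: 2.2, 1.4, 2.6, 6.0 → max 6.0
III regrets: 5.1, 12.9, 13.7, 0.0 → max 13.7
IV regrets: 15.2, 0.0, 5.2, 3.0 → max 15.2
V regrets: 0.0, 4.3, 0.0, 6.4 → max 6.4
Smallest max regret = 6.0 → II.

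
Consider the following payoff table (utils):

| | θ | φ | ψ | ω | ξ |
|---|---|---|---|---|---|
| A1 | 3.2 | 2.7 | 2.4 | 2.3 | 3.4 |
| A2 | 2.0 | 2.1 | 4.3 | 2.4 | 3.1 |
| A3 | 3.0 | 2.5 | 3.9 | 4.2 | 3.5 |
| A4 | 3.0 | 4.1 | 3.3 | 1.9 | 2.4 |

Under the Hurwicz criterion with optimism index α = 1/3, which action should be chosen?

A3

A1: 1/3·3.4 + 2/3·2.3 = 8/3
A2: 1/3·4.3 + 2/3·2.0 = 83/30
A3: 1/3·4.2 + 2/3·2.5 = 46/15
A4: 1/3·4.1 + 2/3·1.9 = 79/30
Highest Hurwicz score = 46/15 → A3.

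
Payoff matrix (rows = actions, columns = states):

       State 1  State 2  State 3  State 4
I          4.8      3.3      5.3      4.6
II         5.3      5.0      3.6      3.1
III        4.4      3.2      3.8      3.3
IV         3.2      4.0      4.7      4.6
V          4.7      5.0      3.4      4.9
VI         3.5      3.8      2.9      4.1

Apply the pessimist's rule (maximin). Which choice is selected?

Row minima: I=3.3, II=3.1, III=3.2, IV=3.2, V=3.4, VI=2.9
Best worst-case = 3.4 → V.

V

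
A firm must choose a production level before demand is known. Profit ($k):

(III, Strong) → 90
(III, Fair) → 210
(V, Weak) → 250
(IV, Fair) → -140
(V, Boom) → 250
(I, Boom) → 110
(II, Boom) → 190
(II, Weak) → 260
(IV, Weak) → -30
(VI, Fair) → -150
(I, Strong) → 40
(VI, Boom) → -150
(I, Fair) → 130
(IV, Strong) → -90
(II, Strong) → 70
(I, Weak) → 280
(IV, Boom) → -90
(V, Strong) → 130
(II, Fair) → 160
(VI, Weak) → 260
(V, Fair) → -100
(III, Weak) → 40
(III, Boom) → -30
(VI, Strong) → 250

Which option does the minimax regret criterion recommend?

II

Column bests: Weak=280, Fair=210, Strong=250, Boom=250.
I regrets: 0, 80, 210, 140 → max 210
II regrets: 20, 50, 180, 60 → max 180
III regrets: 240, 0, 160, 280 → max 280
IV regrets: 310, 350, 340, 340 → max 350
V regrets: 30, 310, 120, 0 → max 310
VI regrets: 20, 360, 0, 400 → max 400
Smallest max regret = 180 → II.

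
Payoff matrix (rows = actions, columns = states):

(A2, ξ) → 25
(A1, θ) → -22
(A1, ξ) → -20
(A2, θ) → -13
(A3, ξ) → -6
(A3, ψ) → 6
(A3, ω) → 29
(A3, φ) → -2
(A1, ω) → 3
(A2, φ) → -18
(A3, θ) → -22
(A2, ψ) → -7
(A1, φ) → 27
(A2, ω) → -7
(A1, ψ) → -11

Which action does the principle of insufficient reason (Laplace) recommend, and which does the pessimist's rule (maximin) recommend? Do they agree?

Row averages: A1=-4.6, A2=-4, A3=1
Highest average = 1 → A3.
Row minima: A1=-22, A2=-18, A3=-22
Best worst-case = -18 → A2.

laplace → A3; maximin → A2 (disagree)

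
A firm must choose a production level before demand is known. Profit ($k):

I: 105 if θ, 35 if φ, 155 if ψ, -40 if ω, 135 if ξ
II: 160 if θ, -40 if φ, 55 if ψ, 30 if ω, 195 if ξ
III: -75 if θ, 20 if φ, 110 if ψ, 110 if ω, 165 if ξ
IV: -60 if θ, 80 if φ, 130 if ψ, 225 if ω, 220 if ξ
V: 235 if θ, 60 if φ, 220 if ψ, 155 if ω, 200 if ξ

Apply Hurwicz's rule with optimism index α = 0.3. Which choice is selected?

I: 0.3·155 + 0.7·(-40) = 18.5
II: 0.3·195 + 0.7·(-40) = 30.5
III: 0.3·165 + 0.7·(-75) = -3
IV: 0.3·225 + 0.7·(-60) = 25.5
V: 0.3·235 + 0.7·60 = 112.5
Highest Hurwicz score = 112.5 → V.

V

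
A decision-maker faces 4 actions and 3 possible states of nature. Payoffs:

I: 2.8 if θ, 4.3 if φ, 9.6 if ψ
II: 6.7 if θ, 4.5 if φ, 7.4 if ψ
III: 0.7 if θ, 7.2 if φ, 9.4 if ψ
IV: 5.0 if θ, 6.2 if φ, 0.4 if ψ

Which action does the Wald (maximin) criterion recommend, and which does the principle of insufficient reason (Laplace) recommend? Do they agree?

Row minima: I=2.8, II=4.5, III=0.7, IV=0.4
Best worst-case = 4.5 → II.
Row averages: I=167/30, II=6.2, III=173/30, IV=58/15
Highest average = 6.2 → II.

maximin → II; laplace → II (agree)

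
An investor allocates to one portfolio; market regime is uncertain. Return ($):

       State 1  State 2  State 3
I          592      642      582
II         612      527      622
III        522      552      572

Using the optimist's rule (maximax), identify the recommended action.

Row maxima: I=642, II=622, III=572
Best best-case = 642 → I.

I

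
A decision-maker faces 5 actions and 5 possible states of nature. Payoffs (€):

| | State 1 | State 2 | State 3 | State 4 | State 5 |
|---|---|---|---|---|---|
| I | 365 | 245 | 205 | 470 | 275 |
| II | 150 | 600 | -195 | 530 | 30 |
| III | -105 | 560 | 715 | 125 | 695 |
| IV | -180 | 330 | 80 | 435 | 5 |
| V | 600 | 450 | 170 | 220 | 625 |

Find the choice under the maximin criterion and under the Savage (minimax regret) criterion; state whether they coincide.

Row minima: I=205, II=-195, III=-105, IV=-180, V=170
Best worst-case = 205 → I.
Column bests: State 1=600, State 2=600, State 3=715, State 4=530, State 5=695.
I regrets: 235, 355, 510, 60, 420 → max 510
II regrets: 450, 0, 910, 0, 665 → max 910
III regrets: 705, 40, 0, 405, 0 → max 705
IV regrets: 780, 270, 635, 95, 690 → max 780
V regrets: 0, 150, 545, 310, 70 → max 545
Smallest max regret = 510 → I.

maximin → I; minimax regret → I (agree)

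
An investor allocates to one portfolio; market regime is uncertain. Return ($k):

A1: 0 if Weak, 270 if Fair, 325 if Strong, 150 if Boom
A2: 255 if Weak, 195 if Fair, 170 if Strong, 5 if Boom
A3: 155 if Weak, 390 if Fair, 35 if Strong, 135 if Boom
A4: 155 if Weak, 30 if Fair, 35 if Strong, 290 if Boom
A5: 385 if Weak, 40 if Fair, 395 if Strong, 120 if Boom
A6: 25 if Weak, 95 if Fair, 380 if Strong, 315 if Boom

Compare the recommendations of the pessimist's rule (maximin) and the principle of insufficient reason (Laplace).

maximin → A5; laplace → A5 (agree)

Row minima: A1=0, A2=5, A3=35, A4=30, A5=40, A6=25
Best worst-case = 40 → A5.
Row averages: A1=186.25, A2=156.25, A3=178.75, A4=127.5, A5=235, A6=203.75
Highest average = 235 → A5.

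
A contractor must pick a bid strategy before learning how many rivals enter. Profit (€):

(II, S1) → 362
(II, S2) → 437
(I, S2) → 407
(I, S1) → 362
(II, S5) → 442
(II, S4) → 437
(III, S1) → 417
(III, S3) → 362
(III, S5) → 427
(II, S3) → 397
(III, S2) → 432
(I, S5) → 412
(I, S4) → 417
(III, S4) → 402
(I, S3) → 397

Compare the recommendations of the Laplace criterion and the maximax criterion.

Row averages: I=399, II=415, III=408
Highest average = 415 → II.
Row maxima: I=417, II=442, III=432
Best best-case = 442 → II.

laplace → II; maximax → II (agree)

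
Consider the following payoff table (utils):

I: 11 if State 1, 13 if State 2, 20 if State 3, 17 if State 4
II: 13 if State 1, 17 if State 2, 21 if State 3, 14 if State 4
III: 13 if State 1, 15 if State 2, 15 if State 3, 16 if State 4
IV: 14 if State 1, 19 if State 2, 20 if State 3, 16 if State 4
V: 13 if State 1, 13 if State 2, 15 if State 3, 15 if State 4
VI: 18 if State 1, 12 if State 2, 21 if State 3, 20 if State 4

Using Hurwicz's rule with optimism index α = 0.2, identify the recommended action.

IV

I: 0.2·20 + 0.8·11 = 12.8
II: 0.2·21 + 0.8·13 = 14.6
III: 0.2·16 + 0.8·13 = 13.6
IV: 0.2·20 + 0.8·14 = 15.2
V: 0.2·15 + 0.8·13 = 13.4
VI: 0.2·21 + 0.8·12 = 13.8
Highest Hurwicz score = 15.2 → IV.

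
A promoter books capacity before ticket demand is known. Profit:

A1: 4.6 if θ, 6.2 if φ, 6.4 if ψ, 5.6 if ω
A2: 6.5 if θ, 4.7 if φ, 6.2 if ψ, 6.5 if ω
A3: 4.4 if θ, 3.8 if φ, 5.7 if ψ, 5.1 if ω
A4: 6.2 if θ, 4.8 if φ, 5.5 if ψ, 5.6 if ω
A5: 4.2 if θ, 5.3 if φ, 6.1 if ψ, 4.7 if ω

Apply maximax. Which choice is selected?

Row maxima: A1=6.4, A2=6.5, A3=5.7, A4=6.2, A5=6.1
Best best-case = 6.5 → A2.

A2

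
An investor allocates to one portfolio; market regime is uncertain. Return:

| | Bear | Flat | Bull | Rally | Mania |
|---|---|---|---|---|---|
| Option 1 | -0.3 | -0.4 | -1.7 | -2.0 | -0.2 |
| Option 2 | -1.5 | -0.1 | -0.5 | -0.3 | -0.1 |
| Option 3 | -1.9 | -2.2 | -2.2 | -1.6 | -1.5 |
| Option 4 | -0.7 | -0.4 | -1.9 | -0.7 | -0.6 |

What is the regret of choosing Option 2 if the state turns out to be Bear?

1.2

Best payoff under Bear is -0.3.
Regret = -0.3 − (-1.5) = 1.2.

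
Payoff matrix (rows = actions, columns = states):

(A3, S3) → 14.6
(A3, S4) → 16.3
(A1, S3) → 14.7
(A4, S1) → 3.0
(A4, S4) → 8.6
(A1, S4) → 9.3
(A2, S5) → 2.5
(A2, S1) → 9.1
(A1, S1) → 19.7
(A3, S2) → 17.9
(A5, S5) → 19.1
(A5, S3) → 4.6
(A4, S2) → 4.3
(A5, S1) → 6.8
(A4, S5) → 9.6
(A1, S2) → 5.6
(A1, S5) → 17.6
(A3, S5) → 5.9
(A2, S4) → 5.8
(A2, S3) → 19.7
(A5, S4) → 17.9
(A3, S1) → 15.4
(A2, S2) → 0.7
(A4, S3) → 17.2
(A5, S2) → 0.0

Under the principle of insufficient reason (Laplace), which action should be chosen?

A3

Row averages: A1=13.38, A2=7.56, A3=14.02, A4=8.54, A5=9.68
Highest average = 14.02 → A3.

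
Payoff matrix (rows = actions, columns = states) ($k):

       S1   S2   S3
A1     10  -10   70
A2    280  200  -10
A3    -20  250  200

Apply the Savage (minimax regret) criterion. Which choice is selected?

Column bests: S1=280, S2=250, S3=200.
A1 regrets: 270, 260, 130 → max 270
A2 regrets: 0, 50, 210 → max 210
A3 regrets: 300, 0, 0 → max 300
Smallest max regret = 210 → A2.

A2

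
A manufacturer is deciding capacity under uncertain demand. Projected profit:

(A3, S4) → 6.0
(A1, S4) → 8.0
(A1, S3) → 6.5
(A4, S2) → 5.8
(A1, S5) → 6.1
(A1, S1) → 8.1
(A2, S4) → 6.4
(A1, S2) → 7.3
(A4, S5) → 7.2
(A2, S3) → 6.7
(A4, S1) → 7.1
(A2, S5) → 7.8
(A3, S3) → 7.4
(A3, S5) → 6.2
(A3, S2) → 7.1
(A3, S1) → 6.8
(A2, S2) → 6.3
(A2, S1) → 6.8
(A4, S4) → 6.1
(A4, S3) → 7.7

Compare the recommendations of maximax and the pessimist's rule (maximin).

maximax → A1; maximin → A2 (disagree)

Row maxima: A1=8.1, A2=7.8, A3=7.4, A4=7.7
Best best-case = 8.1 → A1.
Row minima: A1=6.1, A2=6.3, A3=6.0, A4=5.8
Best worst-case = 6.3 → A2.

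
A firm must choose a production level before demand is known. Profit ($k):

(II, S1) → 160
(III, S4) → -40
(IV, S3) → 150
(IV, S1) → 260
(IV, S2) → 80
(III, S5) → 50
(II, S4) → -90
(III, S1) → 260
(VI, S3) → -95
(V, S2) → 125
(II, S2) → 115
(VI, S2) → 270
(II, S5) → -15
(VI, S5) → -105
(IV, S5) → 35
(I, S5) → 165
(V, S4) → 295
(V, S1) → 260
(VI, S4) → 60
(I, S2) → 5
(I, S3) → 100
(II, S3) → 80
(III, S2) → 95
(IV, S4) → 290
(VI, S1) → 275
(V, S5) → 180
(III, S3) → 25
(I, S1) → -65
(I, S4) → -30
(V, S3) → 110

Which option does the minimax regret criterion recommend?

V

Column bests: S1=275, S2=270, S3=150, S4=295, S5=180.
I regrets: 340, 265, 50, 325, 15 → max 340
II regrets: 115, 155, 70, 385, 195 → max 385
III regrets: 15, 175, 125, 335, 130 → max 335
IV regrets: 15, 190, 0, 5, 145 → max 190
V regrets: 15, 145, 40, 0, 0 → max 145
VI regrets: 0, 0, 245, 235, 285 → max 285
Smallest max regret = 145 → V.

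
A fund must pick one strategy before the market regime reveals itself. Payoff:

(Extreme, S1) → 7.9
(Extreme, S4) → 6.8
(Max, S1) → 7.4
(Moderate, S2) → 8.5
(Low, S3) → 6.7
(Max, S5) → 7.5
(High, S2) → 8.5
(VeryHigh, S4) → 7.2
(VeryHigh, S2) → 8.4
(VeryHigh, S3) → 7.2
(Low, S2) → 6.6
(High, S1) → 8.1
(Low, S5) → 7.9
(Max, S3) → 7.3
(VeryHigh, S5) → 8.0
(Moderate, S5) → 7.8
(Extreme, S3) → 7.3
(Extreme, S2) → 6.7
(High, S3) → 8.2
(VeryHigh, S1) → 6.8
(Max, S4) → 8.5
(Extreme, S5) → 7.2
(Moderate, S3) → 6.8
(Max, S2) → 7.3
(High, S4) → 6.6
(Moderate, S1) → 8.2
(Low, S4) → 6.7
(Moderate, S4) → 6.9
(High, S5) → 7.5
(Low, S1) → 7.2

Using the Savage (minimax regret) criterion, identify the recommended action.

Column bests: S1=8.2, S2=8.5, S3=8.2, S4=8.5, S5=8.0.
Low regrets: 1.0, 1.9, 1.5, 1.8, 0.1 → max 1.9
Moderate regrets: 0.0, 0.0, 1.4, 1.6, 0.2 → max 1.6
High regrets: 0.1, 0.0, 0.0, 1.9, 0.5 → max 1.9
VeryHigh regrets: 1.4, 0.1, 1.0, 1.3, 0.0 → max 1.4
Extreme regrets: 0.3, 1.8, 0.9, 1.7, 0.8 → max 1.8
Max regrets: 0.8, 1.2, 0.9, 0.0, 0.5 → max 1.2
Smallest max regret = 1.2 → Max.

Max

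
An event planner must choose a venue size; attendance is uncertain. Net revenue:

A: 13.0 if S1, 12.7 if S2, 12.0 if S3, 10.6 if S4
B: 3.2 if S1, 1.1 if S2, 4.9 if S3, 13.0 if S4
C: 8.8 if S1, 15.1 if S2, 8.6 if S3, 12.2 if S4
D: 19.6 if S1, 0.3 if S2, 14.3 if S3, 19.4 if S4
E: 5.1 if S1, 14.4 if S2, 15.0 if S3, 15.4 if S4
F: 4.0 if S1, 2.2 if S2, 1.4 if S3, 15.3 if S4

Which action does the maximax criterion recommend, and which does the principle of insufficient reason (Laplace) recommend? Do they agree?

Row maxima: A=13.0, B=13.0, C=15.1, D=19.6, E=15.4, F=15.3
Best best-case = 19.6 → D.
Row averages: A=12.075, B=5.55, C=11.175, D=13.4, E=12.475, F=5.725
Highest average = 13.4 → D.

maximax → D; laplace → D (agree)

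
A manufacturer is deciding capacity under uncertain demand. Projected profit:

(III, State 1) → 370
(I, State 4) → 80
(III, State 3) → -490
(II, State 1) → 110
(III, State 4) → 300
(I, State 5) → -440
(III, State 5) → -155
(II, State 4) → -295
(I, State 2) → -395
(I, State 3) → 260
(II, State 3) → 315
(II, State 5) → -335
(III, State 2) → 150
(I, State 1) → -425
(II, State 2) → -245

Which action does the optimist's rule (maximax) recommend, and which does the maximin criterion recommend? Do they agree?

maximax → III; maximin → II (disagree)

Row maxima: I=260, II=315, III=370
Best best-case = 370 → III.
Row minima: I=-440, II=-335, III=-490
Best worst-case = -335 → II.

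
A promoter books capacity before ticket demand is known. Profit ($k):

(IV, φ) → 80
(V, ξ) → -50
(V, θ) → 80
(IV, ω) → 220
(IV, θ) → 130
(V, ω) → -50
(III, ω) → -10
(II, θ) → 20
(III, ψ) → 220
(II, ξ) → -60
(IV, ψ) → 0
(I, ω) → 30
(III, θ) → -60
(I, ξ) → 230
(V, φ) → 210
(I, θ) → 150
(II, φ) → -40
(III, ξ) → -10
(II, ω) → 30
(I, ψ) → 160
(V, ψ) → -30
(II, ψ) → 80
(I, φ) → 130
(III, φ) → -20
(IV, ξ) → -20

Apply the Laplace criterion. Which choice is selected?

I

Row averages: I=140, II=6, III=24, IV=82, V=32
Highest average = 140 → I.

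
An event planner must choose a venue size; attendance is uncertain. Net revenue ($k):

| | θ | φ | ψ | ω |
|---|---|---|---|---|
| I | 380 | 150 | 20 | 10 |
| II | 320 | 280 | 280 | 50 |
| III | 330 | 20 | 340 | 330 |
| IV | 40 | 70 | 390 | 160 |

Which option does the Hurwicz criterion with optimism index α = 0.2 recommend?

IV

I: 0.2·380 + 0.8·10 = 84
II: 0.2·320 + 0.8·50 = 104
III: 0.2·340 + 0.8·20 = 84
IV: 0.2·390 + 0.8·40 = 110
Highest Hurwicz score = 110 → IV.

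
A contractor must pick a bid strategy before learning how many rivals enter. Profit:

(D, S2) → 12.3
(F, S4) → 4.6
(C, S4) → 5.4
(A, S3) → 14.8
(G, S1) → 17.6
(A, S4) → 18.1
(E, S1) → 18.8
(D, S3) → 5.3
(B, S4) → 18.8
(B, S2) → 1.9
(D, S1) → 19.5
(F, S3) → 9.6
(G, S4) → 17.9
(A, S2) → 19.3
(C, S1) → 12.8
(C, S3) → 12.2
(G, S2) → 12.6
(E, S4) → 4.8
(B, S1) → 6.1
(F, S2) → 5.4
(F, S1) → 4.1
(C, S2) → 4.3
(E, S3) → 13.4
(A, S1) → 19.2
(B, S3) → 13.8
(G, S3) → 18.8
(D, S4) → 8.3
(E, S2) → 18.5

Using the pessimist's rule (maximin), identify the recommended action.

A

Row minima: A=14.8, B=1.9, C=4.3, D=5.3, E=4.8, F=4.1, G=12.6
Best worst-case = 14.8 → A.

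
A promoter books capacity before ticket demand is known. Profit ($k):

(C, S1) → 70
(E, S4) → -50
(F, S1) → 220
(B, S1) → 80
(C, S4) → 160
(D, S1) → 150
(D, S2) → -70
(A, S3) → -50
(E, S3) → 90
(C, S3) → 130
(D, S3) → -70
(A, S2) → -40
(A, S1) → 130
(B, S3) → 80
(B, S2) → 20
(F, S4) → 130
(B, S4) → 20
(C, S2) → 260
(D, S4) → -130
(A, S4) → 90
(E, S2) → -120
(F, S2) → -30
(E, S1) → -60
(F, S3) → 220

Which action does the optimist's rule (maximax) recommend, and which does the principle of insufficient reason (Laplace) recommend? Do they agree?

Row maxima: A=130, B=80, C=260, D=150, E=90, F=220
Best best-case = 260 → C.
Row averages: A=32.5, B=50, C=155, D=-30, E=-35, F=135
Highest average = 155 → C.

maximax → C; laplace → C (agree)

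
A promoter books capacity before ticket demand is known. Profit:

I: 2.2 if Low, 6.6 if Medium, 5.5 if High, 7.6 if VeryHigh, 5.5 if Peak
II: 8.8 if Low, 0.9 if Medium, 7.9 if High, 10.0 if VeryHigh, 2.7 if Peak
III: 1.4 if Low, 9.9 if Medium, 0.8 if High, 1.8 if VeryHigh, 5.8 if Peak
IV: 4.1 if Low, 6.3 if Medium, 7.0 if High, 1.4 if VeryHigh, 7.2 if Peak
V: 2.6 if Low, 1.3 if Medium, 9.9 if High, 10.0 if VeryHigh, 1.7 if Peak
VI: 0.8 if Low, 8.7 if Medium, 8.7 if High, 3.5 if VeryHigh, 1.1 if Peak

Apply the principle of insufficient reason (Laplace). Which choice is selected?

II

Row averages: I=5.48, II=6.06, III=3.94, IV=5.2, V=5.1, VI=4.56
Highest average = 6.06 → II.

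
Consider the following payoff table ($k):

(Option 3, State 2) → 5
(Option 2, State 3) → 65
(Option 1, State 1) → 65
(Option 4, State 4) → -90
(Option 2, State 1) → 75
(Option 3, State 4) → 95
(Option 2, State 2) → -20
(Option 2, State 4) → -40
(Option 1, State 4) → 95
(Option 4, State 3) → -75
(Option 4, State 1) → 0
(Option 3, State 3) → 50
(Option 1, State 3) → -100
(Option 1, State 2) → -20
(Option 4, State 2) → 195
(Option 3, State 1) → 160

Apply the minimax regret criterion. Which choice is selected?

Option 4

Column bests: State 1=160, State 2=195, State 3=65, State 4=95.
Option 1 regrets: 95, 215, 165, 0 → max 215
Option 2 regrets: 85, 215, 0, 135 → max 215
Option 3 regrets: 0, 190, 15, 0 → max 190
Option 4 regrets: 160, 0, 140, 185 → max 185
Smallest max regret = 185 → Option 4.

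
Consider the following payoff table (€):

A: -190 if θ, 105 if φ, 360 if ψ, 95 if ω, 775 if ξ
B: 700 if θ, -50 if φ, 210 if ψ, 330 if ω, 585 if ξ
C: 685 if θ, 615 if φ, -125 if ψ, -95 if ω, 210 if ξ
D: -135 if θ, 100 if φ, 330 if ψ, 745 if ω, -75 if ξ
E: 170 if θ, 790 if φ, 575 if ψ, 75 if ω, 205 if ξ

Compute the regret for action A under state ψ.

Best payoff under ψ is 575.
Regret = 575 − 360 = 215.

215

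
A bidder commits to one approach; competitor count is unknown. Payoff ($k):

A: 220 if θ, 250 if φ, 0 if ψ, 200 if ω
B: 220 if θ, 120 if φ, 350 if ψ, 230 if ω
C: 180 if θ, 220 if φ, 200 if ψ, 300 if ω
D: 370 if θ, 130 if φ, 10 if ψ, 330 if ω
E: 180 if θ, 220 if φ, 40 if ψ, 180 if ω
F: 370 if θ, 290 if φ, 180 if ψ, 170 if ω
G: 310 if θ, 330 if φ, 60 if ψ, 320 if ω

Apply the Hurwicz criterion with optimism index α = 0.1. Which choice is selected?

A: 0.1·250 + 0.9·0 = 25
B: 0.1·350 + 0.9·120 = 143
C: 0.1·300 + 0.9·180 = 192
D: 0.1·370 + 0.9·10 = 46
E: 0.1·220 + 0.9·40 = 58
F: 0.1·370 + 0.9·170 = 190
G: 0.1·330 + 0.9·60 = 87
Highest Hurwicz score = 192 → C.

C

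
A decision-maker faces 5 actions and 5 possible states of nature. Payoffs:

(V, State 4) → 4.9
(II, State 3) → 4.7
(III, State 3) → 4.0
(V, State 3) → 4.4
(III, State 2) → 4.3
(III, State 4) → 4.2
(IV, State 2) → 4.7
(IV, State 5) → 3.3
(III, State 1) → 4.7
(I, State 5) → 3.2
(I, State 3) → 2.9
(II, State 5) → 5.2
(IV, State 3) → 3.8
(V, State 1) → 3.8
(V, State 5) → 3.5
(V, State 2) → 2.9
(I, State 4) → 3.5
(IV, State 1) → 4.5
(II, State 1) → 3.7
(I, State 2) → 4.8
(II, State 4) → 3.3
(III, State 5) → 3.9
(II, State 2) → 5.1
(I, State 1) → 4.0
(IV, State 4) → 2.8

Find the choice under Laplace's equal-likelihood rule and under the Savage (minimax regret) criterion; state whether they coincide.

Row averages: I=3.68, II=4.4, III=4.22, IV=3.82, V=3.9
Highest average = 4.4 → II.
Column bests: State 1=4.7, State 2=5.1, State 3=4.7, State 4=4.9, State 5=5.2.
I regrets: 0.7, 0.3, 1.8, 1.4, 2.0 → max 2.0
II regrets: 1.0, 0.0, 0.0, 1.6, 0.0 → max 1.6
III regrets: 0.0, 0.8, 0.7, 0.7, 1.3 → max 1.3
IV regrets: 0.2, 0.4, 0.9, 2.1, 1.9 → max 2.1
V regrets: 0.9, 2.2, 0.3, 0.0, 1.7 → max 2.2
Smallest max regret = 1.3 → III.

laplace → II; minimax regret → III (disagree)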